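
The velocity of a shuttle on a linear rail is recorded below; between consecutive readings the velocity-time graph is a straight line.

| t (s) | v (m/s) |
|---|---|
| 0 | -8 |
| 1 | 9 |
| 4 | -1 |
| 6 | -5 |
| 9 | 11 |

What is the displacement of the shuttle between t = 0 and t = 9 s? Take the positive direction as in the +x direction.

Net displacement equals the area under the velocity-time graph (areas below the axis count negative).
0–1 s: ½(-8 + 9)(1) = 0.5 m
1–4 s: ½(9 + -1)(3) = 12 m
4–6 s: ½(-1 + -5)(2) = -6 m
6–9 s: ½(-5 + 11)(3) = 9 m
Net displacement = 15.5 m

15.5 m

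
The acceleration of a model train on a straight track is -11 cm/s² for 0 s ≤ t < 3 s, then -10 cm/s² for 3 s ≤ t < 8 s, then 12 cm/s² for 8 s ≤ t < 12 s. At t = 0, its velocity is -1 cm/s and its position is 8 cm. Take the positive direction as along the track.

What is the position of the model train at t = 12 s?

On each constant-a segment, Δv = aΔt and Δx = v₀Δt + ½aΔt²; chain segment to segment.
0–3 s: v starts -1 cm/s; Δx = -1·3 + ½·-11·3² = -52.5 cm; v ends -34 cm/s.
3–8 s: v starts -34 cm/s; Δx = -34·5 + ½·-10·5² = -295 cm; v ends -84 cm/s.
8–12 s: v starts -84 cm/s; Δx = -84·4 + ½·12·4² = -240 cm; v ends -36 cm/s.
x(12) = 8 + Σ Δx = -579.5 cm.

-579.5 cm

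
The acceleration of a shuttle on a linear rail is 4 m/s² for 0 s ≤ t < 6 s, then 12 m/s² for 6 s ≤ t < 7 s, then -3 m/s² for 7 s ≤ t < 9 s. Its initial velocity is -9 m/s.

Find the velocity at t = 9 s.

21 m/s

Δv equals the area under the a-t graph; then v = v₀ + Δv.
0–6 s: 4 × 6 = 24 m/s
6–7 s: 12 × 1 = 12 m/s
7–9 s: -3 × 2 = -6 m/s
Δv = 30 m/s, so v(9) = -9 + (30) = 21 m/s.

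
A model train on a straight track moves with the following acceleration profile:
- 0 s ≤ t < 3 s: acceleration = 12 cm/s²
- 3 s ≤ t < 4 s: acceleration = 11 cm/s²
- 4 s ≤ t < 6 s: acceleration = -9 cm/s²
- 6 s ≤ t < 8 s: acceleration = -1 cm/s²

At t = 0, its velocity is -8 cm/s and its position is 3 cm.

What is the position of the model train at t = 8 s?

166.5 cm

On each constant-a segment, Δv = aΔt and Δx = v₀Δt + ½aΔt²; chain segment to segment.
0–3 s: v starts -8 cm/s; Δx = -8·3 + ½·12·3² = 30 cm; v ends 28 cm/s.
3–4 s: v starts 28 cm/s; Δx = 28·1 + ½·11·1² = 33.5 cm; v ends 39 cm/s.
4–6 s: v starts 39 cm/s; Δx = 39·2 + ½·-9·2² = 60 cm; v ends 21 cm/s.
6–8 s: v starts 21 cm/s; Δx = 21·2 + ½·-1·2² = 40 cm; v ends 19 cm/s.
x(8) = 3 + Σ Δx = 166.5 cm.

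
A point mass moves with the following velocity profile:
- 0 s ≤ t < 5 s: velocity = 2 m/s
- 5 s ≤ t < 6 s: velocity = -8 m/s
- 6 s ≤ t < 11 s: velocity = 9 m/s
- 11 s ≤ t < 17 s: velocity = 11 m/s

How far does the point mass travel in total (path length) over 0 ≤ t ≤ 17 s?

Distance (not displacement) is the total path length: add the absolute areas under v-t.
0–5 s: |2| × 5 = 10 m
5–6 s: |-8| × 1 = 8 m
6–11 s: |9| × 5 = 45 m
11–17 s: |11| × 6 = 66 m
Total distance = 129 m

129 m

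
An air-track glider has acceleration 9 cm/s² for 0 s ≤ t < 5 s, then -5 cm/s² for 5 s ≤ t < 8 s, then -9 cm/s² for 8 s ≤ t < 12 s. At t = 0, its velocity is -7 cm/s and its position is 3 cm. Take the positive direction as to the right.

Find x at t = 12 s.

192 cm

On each constant-a segment, Δv = aΔt and Δx = v₀Δt + ½aΔt²; chain segment to segment.
0–5 s: v starts -7 cm/s; Δx = -7·5 + ½·9·5² = 77.5 cm; v ends 38 cm/s.
5–8 s: v starts 38 cm/s; Δx = 38·3 + ½·-5·3² = 91.5 cm; v ends 23 cm/s.
8–12 s: v starts 23 cm/s; Δx = 23·4 + ½·-9·4² = 20 cm; v ends -13 cm/s.
x(12) = 3 + Σ Δx = 192 cm.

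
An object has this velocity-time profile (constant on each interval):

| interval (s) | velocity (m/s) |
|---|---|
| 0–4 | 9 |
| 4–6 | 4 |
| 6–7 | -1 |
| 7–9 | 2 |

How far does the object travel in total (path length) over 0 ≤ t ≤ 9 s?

49 m

Total distance travelled is ∫|v| dt — sum the magnitudes of each area piece.
0–4 s: |9| × 4 = 36 m
4–6 s: |4| × 2 = 8 m
6–7 s: |-1| × 1 = 1 m
7–9 s: |2| × 2 = 4 m
Total distance = 49 m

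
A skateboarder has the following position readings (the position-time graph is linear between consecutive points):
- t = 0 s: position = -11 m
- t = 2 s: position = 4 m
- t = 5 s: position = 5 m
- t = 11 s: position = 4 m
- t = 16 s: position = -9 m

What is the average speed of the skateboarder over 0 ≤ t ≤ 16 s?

Average speed = (total path length)/(elapsed time); on a piecewise-linear x-t graph the path length is Σ|Δx|.
0–2 s: |Δx| = |4 − -11| = 15 m
2–5 s: |Δx| = |5 − 4| = 1 m
5–11 s: |Δx| = |4 − 5| = 1 m
11–16 s: |Δx| = |-9 − 4| = 13 m
Total path = 30 m; average speed = 30/16 = 1.875 m/s.

1.875 m/s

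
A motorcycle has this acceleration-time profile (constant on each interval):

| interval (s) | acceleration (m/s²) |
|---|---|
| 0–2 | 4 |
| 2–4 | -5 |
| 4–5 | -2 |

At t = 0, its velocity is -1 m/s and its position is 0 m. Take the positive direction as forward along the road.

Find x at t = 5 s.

6 m

On each constant-a segment, Δv = aΔt and Δx = v₀Δt + ½aΔt²; chain segment to segment.
0–2 s: v starts -1 m/s; Δx = -1·2 + ½·4·2² = 6 m; v ends 7 m/s.
2–4 s: v starts 7 m/s; Δx = 7·2 + ½·-5·2² = 4 m; v ends -3 m/s.
4–5 s: v starts -3 m/s; Δx = -3·1 + ½·-2·1² = -4 m; v ends -5 m/s.
x(5) = 0 + Σ Δx = 6 m.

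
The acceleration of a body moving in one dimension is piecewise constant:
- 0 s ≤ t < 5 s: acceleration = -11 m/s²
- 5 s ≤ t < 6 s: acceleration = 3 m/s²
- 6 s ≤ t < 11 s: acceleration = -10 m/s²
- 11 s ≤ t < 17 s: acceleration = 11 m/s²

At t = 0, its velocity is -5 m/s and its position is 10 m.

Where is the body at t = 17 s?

-1065 m

On each constant-a segment, Δv = aΔt and Δx = v₀Δt + ½aΔt²; chain segment to segment.
0–5 s: v starts -5 m/s; Δx = -5·5 + ½·-11·5² = -162.5 m; v ends -60 m/s.
5–6 s: v starts -60 m/s; Δx = -60·1 + ½·3·1² = -58.5 m; v ends -57 m/s.
6–11 s: v starts -57 m/s; Δx = -57·5 + ½·-10·5² = -410 m; v ends -107 m/s.
11–17 s: v starts -107 m/s; Δx = -107·6 + ½·11·6² = -444 m; v ends -41 m/s.
x(17) = 10 + Σ Δx = -1065 m.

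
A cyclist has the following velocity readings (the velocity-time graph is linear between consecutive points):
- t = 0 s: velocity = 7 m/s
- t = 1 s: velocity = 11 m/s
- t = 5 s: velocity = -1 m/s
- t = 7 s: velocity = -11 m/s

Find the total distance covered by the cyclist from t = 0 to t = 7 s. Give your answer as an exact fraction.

Distance (not displacement) is the total path length: add the absolute areas under v-t.
0–1 s: |½(7 + 11)(1)| = 9 m
1–5 s: v = 0 at t = 14/3 s; triangle areas 121/6 + 1/6 = 61/3 m
5–7 s: |½(-1 + -11)(2)| = 12 m
Total distance = 124/3 m

124/3 m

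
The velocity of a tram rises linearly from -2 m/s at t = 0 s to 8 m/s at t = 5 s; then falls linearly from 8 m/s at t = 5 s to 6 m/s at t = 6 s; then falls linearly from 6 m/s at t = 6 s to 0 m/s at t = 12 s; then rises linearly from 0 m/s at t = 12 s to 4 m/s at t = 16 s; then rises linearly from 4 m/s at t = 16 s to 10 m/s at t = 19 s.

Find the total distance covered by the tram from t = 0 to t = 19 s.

Total distance travelled is ∫|v| dt — sum the magnitudes of each area piece.
0–5 s: v = 0 at t = 1 s; triangle areas 1 + 16 = 17 m
5–6 s: |½(8 + 6)(1)| = 7 m
6–12 s: |½(6 + 0)(6)| = 18 m
12–16 s: |½(0 + 4)(4)| = 8 m
16–19 s: |½(4 + 10)(3)| = 21 m
Total distance = 71 m

71 m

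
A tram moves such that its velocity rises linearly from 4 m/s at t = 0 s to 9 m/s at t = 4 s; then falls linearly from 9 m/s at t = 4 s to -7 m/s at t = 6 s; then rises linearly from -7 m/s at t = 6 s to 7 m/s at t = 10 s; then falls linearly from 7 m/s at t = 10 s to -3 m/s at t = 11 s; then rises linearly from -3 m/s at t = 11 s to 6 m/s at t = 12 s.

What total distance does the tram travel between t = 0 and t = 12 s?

Total distance travelled is ∫|v| dt — sum the magnitudes of each area piece.
0–4 s: |½(4 + 9)(4)| = 26 m
4–6 s: v = 0 at t = 5.125 s; triangle areas 5.0625 + 3.0625 = 8.125 m
6–10 s: v = 0 at t = 8 s; triangle areas 7 + 7 = 14 m
10–11 s: v = 0 at t = 10.7 s; triangle areas 2.45 + 0.45 = 2.9 m
11–12 s: v = 0 at t = 34/3 s; triangle areas 0.5 + 2 = 2.5 m
Total distance = 53.525 m

53.525 m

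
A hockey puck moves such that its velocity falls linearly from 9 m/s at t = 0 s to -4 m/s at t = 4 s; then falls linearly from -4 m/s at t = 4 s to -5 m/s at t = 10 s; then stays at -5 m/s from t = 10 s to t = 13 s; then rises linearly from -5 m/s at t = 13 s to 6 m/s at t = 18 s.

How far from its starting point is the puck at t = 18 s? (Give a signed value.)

Net displacement equals the area under the velocity-time graph (areas below the axis count negative).
0–4 s: ½(9 + -4)(4) = 10 m
4–10 s: ½(-4 + -5)(6) = -27 m
10–13 s: -5 × 3 = -15 m
13–18 s: ½(-5 + 6)(5) = 2.5 m
Net displacement = -29.5 m

-29.5 m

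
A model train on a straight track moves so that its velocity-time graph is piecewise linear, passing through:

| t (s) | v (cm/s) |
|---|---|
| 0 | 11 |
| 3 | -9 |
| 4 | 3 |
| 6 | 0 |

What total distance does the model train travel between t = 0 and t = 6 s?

21.9 cm

Distance (not displacement) is the total path length: add the absolute areas under v-t.
0–3 s: v = 0 at t = 1.65 s; triangle areas 9.075 + 6.075 = 15.15 cm
3–4 s: v = 0 at t = 3.75 s; triangle areas 3.375 + 0.375 = 3.75 cm
4–6 s: |½(3 + 0)(2)| = 3 cm
Total distance = 21.9 cm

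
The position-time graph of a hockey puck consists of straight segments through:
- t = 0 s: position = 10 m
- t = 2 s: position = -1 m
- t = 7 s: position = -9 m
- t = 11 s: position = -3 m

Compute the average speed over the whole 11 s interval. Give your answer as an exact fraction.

25/11 m/s

Average speed = (total path length)/(elapsed time); on a piecewise-linear x-t graph the path length is Σ|Δx|.
0–2 s: |Δx| = |-1 − 10| = 11 m
2–7 s: |Δx| = |-9 − -1| = 8 m
7–11 s: |Δx| = |-3 − -9| = 6 m
Total path = 25 m; average speed = 25/11 = 25/11 m/s.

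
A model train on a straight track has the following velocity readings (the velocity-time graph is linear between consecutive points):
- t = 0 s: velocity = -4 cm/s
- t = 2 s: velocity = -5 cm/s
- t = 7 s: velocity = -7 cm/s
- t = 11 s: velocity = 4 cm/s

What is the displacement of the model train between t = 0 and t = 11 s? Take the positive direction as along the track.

Displacement is the signed area under the v-t curve.
0–2 s: ½(-4 + -5)(2) = -9 cm
2–7 s: ½(-5 + -7)(5) = -30 cm
7–11 s: ½(-7 + 4)(4) = -6 cm
Net displacement = -45 cm

-45 cm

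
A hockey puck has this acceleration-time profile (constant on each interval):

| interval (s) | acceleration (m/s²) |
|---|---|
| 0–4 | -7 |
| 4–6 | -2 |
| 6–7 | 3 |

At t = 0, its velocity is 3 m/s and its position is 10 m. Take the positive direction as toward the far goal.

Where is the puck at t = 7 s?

On each constant-a segment, Δv = aΔt and Δx = v₀Δt + ½aΔt²; chain segment to segment.
0–4 s: v starts 3 m/s; Δx = 3·4 + ½·-7·4² = -44 m; v ends -25 m/s.
4–6 s: v starts -25 m/s; Δx = -25·2 + ½·-2·2² = -54 m; v ends -29 m/s.
6–7 s: v starts -29 m/s; Δx = -29·1 + ½·3·1² = -27.5 m; v ends -26 m/s.
x(7) = 10 + Σ Δx = -115.5 m.

-115.5 m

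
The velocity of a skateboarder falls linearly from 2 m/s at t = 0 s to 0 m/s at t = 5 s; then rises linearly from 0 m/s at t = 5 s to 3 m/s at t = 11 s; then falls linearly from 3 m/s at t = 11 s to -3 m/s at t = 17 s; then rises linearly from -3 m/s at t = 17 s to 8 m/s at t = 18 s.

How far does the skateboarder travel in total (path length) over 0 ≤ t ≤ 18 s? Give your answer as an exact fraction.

Total distance travelled is ∫|v| dt — sum the magnitudes of each area piece.
0–5 s: |½(2 + 0)(5)| = 5 m
5–11 s: |½(0 + 3)(6)| = 9 m
11–17 s: v = 0 at t = 14 s; triangle areas 4.5 + 4.5 = 9 m
17–18 s: v = 0 at t = 190/11 s; triangle areas 9/22 + 32/11 = 73/22 m
Total distance = 579/22 m

579/22 m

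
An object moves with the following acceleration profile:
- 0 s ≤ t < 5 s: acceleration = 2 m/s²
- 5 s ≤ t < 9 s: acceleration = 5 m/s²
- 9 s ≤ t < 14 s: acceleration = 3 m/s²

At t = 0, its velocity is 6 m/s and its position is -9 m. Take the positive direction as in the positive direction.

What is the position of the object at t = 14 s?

367.5 m

On each constant-a segment, Δv = aΔt and Δx = v₀Δt + ½aΔt²; chain segment to segment.
0–5 s: v starts 6 m/s; Δx = 6·5 + ½·2·5² = 55 m; v ends 16 m/s.
5–9 s: v starts 16 m/s; Δx = 16·4 + ½·5·4² = 104 m; v ends 36 m/s.
9–14 s: v starts 36 m/s; Δx = 36·5 + ½·3·5² = 217.5 m; v ends 51 m/s.
x(14) = -9 + Σ Δx = 367.5 m.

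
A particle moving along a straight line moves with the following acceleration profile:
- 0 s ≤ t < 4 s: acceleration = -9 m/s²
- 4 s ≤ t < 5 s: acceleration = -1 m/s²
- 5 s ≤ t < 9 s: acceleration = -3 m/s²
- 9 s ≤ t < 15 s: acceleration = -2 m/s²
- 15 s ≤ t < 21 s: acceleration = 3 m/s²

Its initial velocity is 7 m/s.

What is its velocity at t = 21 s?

Δv equals the area under the a-t graph; then v = v₀ + Δv.
0–4 s: -9 × 4 = -36 m/s
4–5 s: -1 × 1 = -1 m/s
5–9 s: -3 × 4 = -12 m/s
9–15 s: -2 × 6 = -12 m/s
15–21 s: 3 × 6 = 18 m/s
Δv = -43 m/s, so v(21) = 7 + (-43) = -36 m/s.

-36 m/s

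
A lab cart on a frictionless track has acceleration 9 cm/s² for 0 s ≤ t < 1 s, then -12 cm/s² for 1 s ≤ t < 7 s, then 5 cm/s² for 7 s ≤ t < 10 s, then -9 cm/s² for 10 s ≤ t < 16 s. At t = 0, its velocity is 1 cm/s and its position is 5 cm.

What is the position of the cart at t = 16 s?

-753 cm

On each constant-a segment, Δv = aΔt and Δx = v₀Δt + ½aΔt²; chain segment to segment.
0–1 s: v starts 1 cm/s; Δx = 1·1 + ½·9·1² = 5.5 cm; v ends 10 cm/s.
1–7 s: v starts 10 cm/s; Δx = 10·6 + ½·-12·6² = -156 cm; v ends -62 cm/s.
7–10 s: v starts -62 cm/s; Δx = -62·3 + ½·5·3² = -163.5 cm; v ends -47 cm/s.
10–16 s: v starts -47 cm/s; Δx = -47·6 + ½·-9·6² = -444 cm; v ends -101 cm/s.
x(16) = 5 + Σ Δx = -753 cm.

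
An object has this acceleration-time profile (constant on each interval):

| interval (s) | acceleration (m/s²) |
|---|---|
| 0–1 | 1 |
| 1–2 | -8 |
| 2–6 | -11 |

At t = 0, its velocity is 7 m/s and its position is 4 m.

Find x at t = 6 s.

-72.5 m

On each constant-a segment, Δv = aΔt and Δx = v₀Δt + ½aΔt²; chain segment to segment.
0–1 s: v starts 7 m/s; Δx = 7·1 + ½·1·1² = 7.5 m; v ends 8 m/s.
1–2 s: v starts 8 m/s; Δx = 8·1 + ½·-8·1² = 4 m; v ends 0 m/s.
2–6 s: v starts 0 m/s; Δx = 0·4 + ½·-11·4² = -88 m; v ends -44 m/s.
x(6) = 4 + Σ Δx = -72.5 m.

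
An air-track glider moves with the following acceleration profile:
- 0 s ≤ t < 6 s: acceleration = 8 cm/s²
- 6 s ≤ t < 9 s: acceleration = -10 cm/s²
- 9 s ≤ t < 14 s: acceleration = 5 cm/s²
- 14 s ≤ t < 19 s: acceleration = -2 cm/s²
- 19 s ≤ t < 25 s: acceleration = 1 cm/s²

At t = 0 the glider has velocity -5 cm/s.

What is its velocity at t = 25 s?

Δv equals the area under the a-t graph; then v = v₀ + Δv.
0–6 s: 8 × 6 = 48 cm/s
6–9 s: -10 × 3 = -30 cm/s
9–14 s: 5 × 5 = 25 cm/s
14–19 s: -2 × 5 = -10 cm/s
19–25 s: 1 × 6 = 6 cm/s
Δv = 39 cm/s, so v(25) = -5 + (39) = 34 cm/s.

34 cm/s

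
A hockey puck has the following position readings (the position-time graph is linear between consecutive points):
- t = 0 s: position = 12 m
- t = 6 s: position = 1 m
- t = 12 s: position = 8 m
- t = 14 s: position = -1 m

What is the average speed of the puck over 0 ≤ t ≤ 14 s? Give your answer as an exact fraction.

Average speed = (total path length)/(elapsed time); on a piecewise-linear x-t graph the path length is Σ|Δx|.
0–6 s: |Δx| = |1 − 12| = 11 m
6–12 s: |Δx| = |8 − 1| = 7 m
12–14 s: |Δx| = |-1 − 8| = 9 m
Total path = 27 m; average speed = 27/14 = 27/14 m/s.

27/14 m/s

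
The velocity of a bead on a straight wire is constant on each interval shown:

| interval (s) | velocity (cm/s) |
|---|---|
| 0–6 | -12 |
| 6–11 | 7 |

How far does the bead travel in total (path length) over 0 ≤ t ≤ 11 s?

Total distance travelled is ∫|v| dt — sum the magnitudes of each area piece.
0–6 s: |-12| × 6 = 72 cm
6–11 s: |7| × 5 = 35 cm
Total distance = 107 cm

107 cm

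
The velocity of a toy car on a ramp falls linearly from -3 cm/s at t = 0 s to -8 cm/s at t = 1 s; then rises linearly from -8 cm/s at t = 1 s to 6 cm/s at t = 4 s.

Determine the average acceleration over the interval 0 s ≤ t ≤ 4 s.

Average acceleration = Δv/Δt = (6 − -3)/(4 − 0) = 2.25 cm/s².

2.25 cm/s²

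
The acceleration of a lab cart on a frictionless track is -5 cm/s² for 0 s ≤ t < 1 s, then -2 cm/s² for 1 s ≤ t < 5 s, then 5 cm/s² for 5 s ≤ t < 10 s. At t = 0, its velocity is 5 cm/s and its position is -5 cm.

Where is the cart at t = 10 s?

4 cm

On each constant-a segment, Δv = aΔt and Δx = v₀Δt + ½aΔt²; chain segment to segment.
0–1 s: v starts 5 cm/s; Δx = 5·1 + ½·-5·1² = 2.5 cm; v ends 0 cm/s.
1–5 s: v starts 0 cm/s; Δx = 0·4 + ½·-2·4² = -16 cm; v ends -8 cm/s.
5–10 s: v starts -8 cm/s; Δx = -8·5 + ½·5·5² = 22.5 cm; v ends 17 cm/s.
x(10) = -5 + Σ Δx = 4 cm.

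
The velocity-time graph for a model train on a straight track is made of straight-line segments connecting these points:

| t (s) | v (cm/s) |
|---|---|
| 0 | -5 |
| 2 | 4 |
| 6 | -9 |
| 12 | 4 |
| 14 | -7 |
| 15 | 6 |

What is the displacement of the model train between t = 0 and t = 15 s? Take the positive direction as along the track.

-29.5 cm

Displacement is the signed area under the v-t curve.
0–2 s: ½(-5 + 4)(2) = -1 cm
2–6 s: ½(4 + -9)(4) = -10 cm
6–12 s: ½(-9 + 4)(6) = -15 cm
12–14 s: ½(4 + -7)(2) = -3 cm
14–15 s: ½(-7 + 6)(1) = -0.5 cm
Net displacement = -29.5 cm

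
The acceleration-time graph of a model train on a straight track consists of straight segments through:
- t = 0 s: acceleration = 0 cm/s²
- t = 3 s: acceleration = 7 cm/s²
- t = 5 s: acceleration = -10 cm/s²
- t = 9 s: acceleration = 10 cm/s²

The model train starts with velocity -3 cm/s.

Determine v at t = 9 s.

Δv equals the area under the a-t graph; then v = v₀ + Δv.
0–3 s: ½(0 + 7)(3) = 10.5 cm/s
3–5 s: ½(7 + -10)(2) = -3 cm/s
5–9 s: ½(-10 + 10)(4) = 0 cm/s
Δv = 7.5 cm/s, so v(9) = -3 + (7.5) = 4.5 cm/s.

4.5 cm/s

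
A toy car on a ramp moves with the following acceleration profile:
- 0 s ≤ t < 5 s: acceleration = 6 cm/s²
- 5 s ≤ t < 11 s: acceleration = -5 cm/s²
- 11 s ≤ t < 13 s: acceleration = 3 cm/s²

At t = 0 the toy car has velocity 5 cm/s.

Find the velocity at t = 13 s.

11 cm/s

Δv equals the area under the a-t graph; then v = v₀ + Δv.
0–5 s: 6 × 5 = 30 cm/s
5–11 s: -5 × 6 = -30 cm/s
11–13 s: 3 × 2 = 6 cm/s
Δv = 6 cm/s, so v(13) = 5 + (6) = 11 cm/s.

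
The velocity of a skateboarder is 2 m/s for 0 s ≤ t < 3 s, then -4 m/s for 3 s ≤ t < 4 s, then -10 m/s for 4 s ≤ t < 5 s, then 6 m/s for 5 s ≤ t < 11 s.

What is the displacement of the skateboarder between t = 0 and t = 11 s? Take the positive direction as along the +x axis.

Net displacement equals the area under the velocity-time graph (areas below the axis count negative).
0–3 s: 2 × 3 = 6 m
3–4 s: -4 × 1 = -4 m
4–5 s: -10 × 1 = -10 m
5–11 s: 6 × 6 = 36 m
Net displacement = 28 m

28 m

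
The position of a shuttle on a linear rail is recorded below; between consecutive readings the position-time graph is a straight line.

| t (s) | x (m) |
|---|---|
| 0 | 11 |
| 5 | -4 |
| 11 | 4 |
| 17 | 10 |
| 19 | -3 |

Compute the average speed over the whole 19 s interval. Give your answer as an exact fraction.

Average speed = (total path length)/(elapsed time); on a piecewise-linear x-t graph the path length is Σ|Δx|.
0–5 s: |Δx| = |-4 − 11| = 15 m
5–11 s: |Δx| = |4 − -4| = 8 m
11–17 s: |Δx| = |10 − 4| = 6 m
17–19 s: |Δx| = |-3 − 10| = 13 m
Total path = 42 m; average speed = 42/19 = 42/19 m/s.

42/19 m/s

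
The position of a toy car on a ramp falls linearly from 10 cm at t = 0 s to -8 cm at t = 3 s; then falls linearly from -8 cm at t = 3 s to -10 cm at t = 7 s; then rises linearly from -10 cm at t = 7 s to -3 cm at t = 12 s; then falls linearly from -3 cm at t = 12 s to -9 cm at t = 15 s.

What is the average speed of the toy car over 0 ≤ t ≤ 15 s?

Average speed = (total path length)/(elapsed time); on a piecewise-linear x-t graph the path length is Σ|Δx|.
0–3 s: |Δx| = |-8 − 10| = 18 cm
3–7 s: |Δx| = |-10 − -8| = 2 cm
7–12 s: |Δx| = |-3 − -10| = 7 cm
12–15 s: |Δx| = |-9 − -3| = 6 cm
Total path = 33 cm; average speed = 33/15 = 2.2 cm/s.

2.2 cm/s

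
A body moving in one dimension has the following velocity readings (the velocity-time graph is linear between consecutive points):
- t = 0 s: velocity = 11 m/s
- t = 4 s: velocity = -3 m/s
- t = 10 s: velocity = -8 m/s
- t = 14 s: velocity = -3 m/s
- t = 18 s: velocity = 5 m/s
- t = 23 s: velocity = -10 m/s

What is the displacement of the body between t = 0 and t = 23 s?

-47.5 m

Net displacement equals the area under the velocity-time graph (areas below the axis count negative).
0–4 s: ½(11 + -3)(4) = 16 m
4–10 s: ½(-3 + -8)(6) = -33 m
10–14 s: ½(-8 + -3)(4) = -22 m
14–18 s: ½(-3 + 5)(4) = 4 m
18–23 s: ½(5 + -10)(5) = -12.5 m
Net displacement = -47.5 m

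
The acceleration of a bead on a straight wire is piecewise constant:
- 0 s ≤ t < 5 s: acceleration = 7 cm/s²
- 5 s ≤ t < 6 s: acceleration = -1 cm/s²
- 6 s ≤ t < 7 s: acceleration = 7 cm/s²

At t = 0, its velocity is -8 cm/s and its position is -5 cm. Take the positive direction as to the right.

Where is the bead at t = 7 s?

On each constant-a segment, Δv = aΔt and Δx = v₀Δt + ½aΔt²; chain segment to segment.
0–5 s: v starts -8 cm/s; Δx = -8·5 + ½·7·5² = 47.5 cm; v ends 27 cm/s.
5–6 s: v starts 27 cm/s; Δx = 27·1 + ½·-1·1² = 26.5 cm; v ends 26 cm/s.
6–7 s: v starts 26 cm/s; Δx = 26·1 + ½·7·1² = 29.5 cm; v ends 33 cm/s.
x(7) = -5 + Σ Δx = 98.5 cm.

98.5 cm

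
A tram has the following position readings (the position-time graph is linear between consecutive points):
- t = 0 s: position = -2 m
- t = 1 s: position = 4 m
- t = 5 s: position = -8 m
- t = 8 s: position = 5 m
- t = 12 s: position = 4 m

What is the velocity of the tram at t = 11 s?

-0.25 m/s

Velocity is the slope of the x-t graph on 8–12 s: (4 − 5)/(12 − 8) = -0.25 m/s.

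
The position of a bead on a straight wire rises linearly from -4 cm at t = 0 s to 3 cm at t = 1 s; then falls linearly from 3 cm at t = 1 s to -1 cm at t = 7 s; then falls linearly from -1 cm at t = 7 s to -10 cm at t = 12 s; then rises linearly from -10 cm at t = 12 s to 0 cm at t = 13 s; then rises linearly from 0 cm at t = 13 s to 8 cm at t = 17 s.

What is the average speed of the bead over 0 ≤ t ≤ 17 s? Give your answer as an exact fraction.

Average speed = (total path length)/(elapsed time); on a piecewise-linear x-t graph the path length is Σ|Δx|.
0–1 s: |Δx| = |3 − -4| = 7 cm
1–7 s: |Δx| = |-1 − 3| = 4 cm
7–12 s: |Δx| = |-10 − -1| = 9 cm
12–13 s: |Δx| = |0 − -10| = 10 cm
13–17 s: |Δx| = |8 − 0| = 8 cm
Total path = 38 cm; average speed = 38/17 = 38/17 cm/s.

38/17 cm/s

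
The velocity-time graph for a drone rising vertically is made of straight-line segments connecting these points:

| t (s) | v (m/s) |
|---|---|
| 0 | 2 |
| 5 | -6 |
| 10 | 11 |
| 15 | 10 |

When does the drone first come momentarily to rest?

v changes sign on 0–5 s (from 2 to -6); the graph is linear there, so v = 0 at t = 0 + (-2)·(5 − 0)/(-6 − 2) = 1.25 s.

t = 1.25 s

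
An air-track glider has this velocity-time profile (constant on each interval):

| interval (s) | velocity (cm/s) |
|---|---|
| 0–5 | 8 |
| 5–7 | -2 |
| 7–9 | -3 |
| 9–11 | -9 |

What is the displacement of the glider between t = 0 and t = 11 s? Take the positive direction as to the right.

12 cm

Displacement is the signed area under the v-t curve.
0–5 s: 8 × 5 = 40 cm
5–7 s: -2 × 2 = -4 cm
7–9 s: -3 × 2 = -6 cm
9–11 s: -9 × 2 = -18 cm
Net displacement = 12 cm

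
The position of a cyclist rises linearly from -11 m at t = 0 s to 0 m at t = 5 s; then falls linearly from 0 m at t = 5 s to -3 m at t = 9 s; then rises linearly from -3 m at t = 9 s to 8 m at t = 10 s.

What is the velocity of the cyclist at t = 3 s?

2.2 m/s

Velocity is the slope of the x-t graph on 0–5 s: (0 − -11)/(5 − 0) = 2.2 m/s.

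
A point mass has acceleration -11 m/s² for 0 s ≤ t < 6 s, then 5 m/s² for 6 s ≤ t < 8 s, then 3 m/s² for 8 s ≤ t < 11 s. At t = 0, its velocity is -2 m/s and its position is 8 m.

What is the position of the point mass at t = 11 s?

On each constant-a segment, Δv = aΔt and Δx = v₀Δt + ½aΔt²; chain segment to segment.
0–6 s: v starts -2 m/s; Δx = -2·6 + ½·-11·6² = -210 m; v ends -68 m/s.
6–8 s: v starts -68 m/s; Δx = -68·2 + ½·5·2² = -126 m; v ends -58 m/s.
8–11 s: v starts -58 m/s; Δx = -58·3 + ½·3·3² = -160.5 m; v ends -49 m/s.
x(11) = 8 + Σ Δx = -488.5 m.

-488.5 m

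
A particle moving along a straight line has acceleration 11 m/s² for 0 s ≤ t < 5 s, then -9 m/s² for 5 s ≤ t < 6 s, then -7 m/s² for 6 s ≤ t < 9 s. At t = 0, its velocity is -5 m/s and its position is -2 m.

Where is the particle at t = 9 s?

247.5 m

On each constant-a segment, Δv = aΔt and Δx = v₀Δt + ½aΔt²; chain segment to segment.
0–5 s: v starts -5 m/s; Δx = -5·5 + ½·11·5² = 112.5 m; v ends 50 m/s.
5–6 s: v starts 50 m/s; Δx = 50·1 + ½·-9·1² = 45.5 m; v ends 41 m/s.
6–9 s: v starts 41 m/s; Δx = 41·3 + ½·-7·3² = 91.5 m; v ends 20 m/s.
x(9) = -2 + Σ Δx = 247.5 m.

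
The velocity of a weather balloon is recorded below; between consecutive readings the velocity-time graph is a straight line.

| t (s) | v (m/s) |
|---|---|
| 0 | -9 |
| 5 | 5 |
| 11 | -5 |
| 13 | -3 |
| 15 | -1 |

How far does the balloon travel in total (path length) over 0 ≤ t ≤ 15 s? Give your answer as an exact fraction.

Distance (not displacement) is the total path length: add the absolute areas under v-t.
0–5 s: v = 0 at t = 45/14 s; triangle areas 405/28 + 125/28 = 265/14 m
5–11 s: v = 0 at t = 8 s; triangle areas 7.5 + 7.5 = 15 m
11–13 s: |½(-5 + -3)(2)| = 8 m
13–15 s: |½(-3 + -1)(2)| = 4 m
Total distance = 643/14 m

643/14 m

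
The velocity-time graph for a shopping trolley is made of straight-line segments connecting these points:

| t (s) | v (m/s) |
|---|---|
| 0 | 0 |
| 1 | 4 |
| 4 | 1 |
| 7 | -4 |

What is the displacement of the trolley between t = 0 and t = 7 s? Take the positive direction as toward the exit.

Displacement is the signed area under the v-t curve.
0–1 s: ½(0 + 4)(1) = 2 m
1–4 s: ½(4 + 1)(3) = 7.5 m
4–7 s: ½(1 + -4)(3) = -4.5 m
Net displacement = 5 m

5 m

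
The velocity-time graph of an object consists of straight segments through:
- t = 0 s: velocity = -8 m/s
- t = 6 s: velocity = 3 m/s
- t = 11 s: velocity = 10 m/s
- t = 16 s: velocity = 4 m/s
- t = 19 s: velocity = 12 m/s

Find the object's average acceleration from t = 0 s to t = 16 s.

0.75 m/s²

Average acceleration = Δv/Δt = (4 − -8)/(16 − 0) = 0.75 m/s².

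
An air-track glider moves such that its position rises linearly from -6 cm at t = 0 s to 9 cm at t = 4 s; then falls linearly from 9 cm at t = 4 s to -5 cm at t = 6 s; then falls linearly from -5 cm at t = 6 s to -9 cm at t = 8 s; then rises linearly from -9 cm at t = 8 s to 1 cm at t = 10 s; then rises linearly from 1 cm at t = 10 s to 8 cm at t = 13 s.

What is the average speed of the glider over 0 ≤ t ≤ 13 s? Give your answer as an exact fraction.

50/13 cm/s

Average speed = (total path length)/(elapsed time); on a piecewise-linear x-t graph the path length is Σ|Δx|.
0–4 s: |Δx| = |9 − -6| = 15 cm
4–6 s: |Δx| = |-5 − 9| = 14 cm
6–8 s: |Δx| = |-9 − -5| = 4 cm
8–10 s: |Δx| = |1 − -9| = 10 cm
10–13 s: |Δx| = |8 − 1| = 7 cm
Total path = 50 cm; average speed = 50/13 = 50/13 cm/s.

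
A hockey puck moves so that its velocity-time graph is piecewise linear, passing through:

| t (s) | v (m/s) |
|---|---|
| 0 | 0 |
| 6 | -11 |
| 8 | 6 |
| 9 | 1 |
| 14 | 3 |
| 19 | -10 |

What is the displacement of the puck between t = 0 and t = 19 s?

-42 m

Net displacement equals the area under the velocity-time graph (areas below the axis count negative).
0–6 s: ½(0 + -11)(6) = -33 m
6–8 s: ½(-11 + 6)(2) = -5 m
8–9 s: ½(6 + 1)(1) = 3.5 m
9–14 s: ½(1 + 3)(5) = 10 m
14–19 s: ½(3 + -10)(5) = -17.5 m
Net displacement = -42 m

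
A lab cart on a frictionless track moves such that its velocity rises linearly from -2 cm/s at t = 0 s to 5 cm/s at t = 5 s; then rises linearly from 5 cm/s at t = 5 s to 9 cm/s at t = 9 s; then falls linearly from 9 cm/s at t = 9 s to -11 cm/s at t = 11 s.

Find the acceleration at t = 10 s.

-10 cm/s²

Acceleration is the slope of the v-t graph on 9–11 s: (-11 − 9)/(11 − 9) = -10 cm/s².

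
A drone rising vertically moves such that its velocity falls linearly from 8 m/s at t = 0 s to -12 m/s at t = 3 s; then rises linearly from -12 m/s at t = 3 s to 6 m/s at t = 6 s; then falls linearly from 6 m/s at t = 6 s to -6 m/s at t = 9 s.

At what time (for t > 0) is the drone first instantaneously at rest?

t = 1.2 s

v changes sign on 0–3 s (from 8 to -12); the graph is linear there, so v = 0 at t = 0 + (-8)·(3 − 0)/(-12 − 8) = 1.2 s.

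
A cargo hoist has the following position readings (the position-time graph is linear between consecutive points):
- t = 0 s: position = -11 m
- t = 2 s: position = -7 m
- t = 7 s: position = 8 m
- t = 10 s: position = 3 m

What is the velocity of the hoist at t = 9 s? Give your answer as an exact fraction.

-5/3 m/s

Velocity is the slope of the x-t graph on 7–10 s: (3 − 8)/(10 − 7) = -5/3 m/s.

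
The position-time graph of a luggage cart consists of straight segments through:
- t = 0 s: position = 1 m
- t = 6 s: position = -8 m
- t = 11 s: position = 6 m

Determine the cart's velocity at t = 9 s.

Velocity is the slope of the x-t graph on 6–11 s: (6 − -8)/(11 − 6) = 2.8 m/s.

2.8 m/s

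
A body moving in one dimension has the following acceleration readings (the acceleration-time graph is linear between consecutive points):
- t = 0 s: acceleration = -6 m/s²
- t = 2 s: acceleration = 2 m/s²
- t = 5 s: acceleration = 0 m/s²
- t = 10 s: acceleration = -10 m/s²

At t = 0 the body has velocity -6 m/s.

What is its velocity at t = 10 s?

Δv equals the area under the a-t graph; then v = v₀ + Δv.
0–2 s: ½(-6 + 2)(2) = -4 m/s
2–5 s: ½(2 + 0)(3) = 3 m/s
5–10 s: ½(0 + -10)(5) = -25 m/s
Δv = -26 m/s, so v(10) = -6 + (-26) = -32 m/s.

-32 m/s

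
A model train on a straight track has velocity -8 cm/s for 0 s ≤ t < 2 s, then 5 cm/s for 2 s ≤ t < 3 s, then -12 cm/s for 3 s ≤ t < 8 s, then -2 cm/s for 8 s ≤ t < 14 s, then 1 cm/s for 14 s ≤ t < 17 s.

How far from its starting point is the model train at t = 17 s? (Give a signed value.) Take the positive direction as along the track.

-80 cm

Net displacement equals the area under the velocity-time graph (areas below the axis count negative).
0–2 s: -8 × 2 = -16 cm
2–3 s: 5 × 1 = 5 cm
3–8 s: -12 × 5 = -60 cm
8–14 s: -2 × 6 = -12 cm
14–17 s: 1 × 3 = 3 cm
Net displacement = -80 cm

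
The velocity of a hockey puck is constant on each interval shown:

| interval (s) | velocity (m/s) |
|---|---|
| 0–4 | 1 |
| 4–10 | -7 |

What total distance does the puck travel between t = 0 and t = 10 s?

46 m

Total distance travelled is ∫|v| dt — sum the magnitudes of each area piece.
0–4 s: |1| × 4 = 4 m
4–10 s: |-7| × 6 = 42 m
Total distance = 46 m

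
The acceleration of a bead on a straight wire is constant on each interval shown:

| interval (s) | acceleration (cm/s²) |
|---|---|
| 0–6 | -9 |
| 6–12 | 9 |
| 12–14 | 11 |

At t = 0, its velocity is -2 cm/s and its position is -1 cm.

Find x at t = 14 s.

-331 cm

On each constant-a segment, Δv = aΔt and Δx = v₀Δt + ½aΔt²; chain segment to segment.
0–6 s: v starts -2 cm/s; Δx = -2·6 + ½·-9·6² = -174 cm; v ends -56 cm/s.
6–12 s: v starts -56 cm/s; Δx = -56·6 + ½·9·6² = -174 cm; v ends -2 cm/s.
12–14 s: v starts -2 cm/s; Δx = -2·2 + ½·11·2² = 18 cm; v ends 20 cm/s.
x(14) = -1 + Σ Δx = -331 cm.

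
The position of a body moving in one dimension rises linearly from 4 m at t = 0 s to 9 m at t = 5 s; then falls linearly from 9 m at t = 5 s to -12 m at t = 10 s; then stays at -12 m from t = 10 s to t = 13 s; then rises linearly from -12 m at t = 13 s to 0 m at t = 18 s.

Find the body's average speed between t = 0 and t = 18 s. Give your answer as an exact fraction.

19/9 m/s

Average speed = (total path length)/(elapsed time); on a piecewise-linear x-t graph the path length is Σ|Δx|.
0–5 s: |Δx| = |9 − 4| = 5 m
5–10 s: |Δx| = |-12 − 9| = 21 m
10–13 s: |Δx| = |-12 − -12| = 0 m
13–18 s: |Δx| = |0 − -12| = 12 m
Total path = 38 m; average speed = 38/18 = 19/9 m/s.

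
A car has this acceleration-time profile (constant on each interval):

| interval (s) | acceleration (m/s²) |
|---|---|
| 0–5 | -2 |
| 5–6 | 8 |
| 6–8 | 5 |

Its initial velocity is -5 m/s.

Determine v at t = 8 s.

Δv equals the area under the a-t graph; then v = v₀ + Δv.
0–5 s: -2 × 5 = -10 m/s
5–6 s: 8 × 1 = 8 m/s
6–8 s: 5 × 2 = 10 m/s
Δv = 8 m/s, so v(8) = -5 + (8) = 3 m/s.

3 m/s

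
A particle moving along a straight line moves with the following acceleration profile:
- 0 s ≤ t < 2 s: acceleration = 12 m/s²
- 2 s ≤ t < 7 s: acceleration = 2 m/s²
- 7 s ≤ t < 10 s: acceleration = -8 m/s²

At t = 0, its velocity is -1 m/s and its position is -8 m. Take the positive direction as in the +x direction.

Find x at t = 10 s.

217 m

On each constant-a segment, Δv = aΔt and Δx = v₀Δt + ½aΔt²; chain segment to segment.
0–2 s: v starts -1 m/s; Δx = -1·2 + ½·12·2² = 22 m; v ends 23 m/s.
2–7 s: v starts 23 m/s; Δx = 23·5 + ½·2·5² = 140 m; v ends 33 m/s.
7–10 s: v starts 33 m/s; Δx = 33·3 + ½·-8·3² = 63 m; v ends 9 m/s.
x(10) = -8 + Σ Δx = 217 m.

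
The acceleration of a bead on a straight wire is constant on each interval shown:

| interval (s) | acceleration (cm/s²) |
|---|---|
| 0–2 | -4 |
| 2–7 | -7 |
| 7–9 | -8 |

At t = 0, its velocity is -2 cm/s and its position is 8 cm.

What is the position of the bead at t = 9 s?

-247.5 cm

On each constant-a segment, Δv = aΔt and Δx = v₀Δt + ½aΔt²; chain segment to segment.
0–2 s: v starts -2 cm/s; Δx = -2·2 + ½·-4·2² = -12 cm; v ends -10 cm/s.
2–7 s: v starts -10 cm/s; Δx = -10·5 + ½·-7·5² = -137.5 cm; v ends -45 cm/s.
7–9 s: v starts -45 cm/s; Δx = -45·2 + ½·-8·2² = -106 cm; v ends -61 cm/s.
x(9) = 8 + Σ Δx = -247.5 cm.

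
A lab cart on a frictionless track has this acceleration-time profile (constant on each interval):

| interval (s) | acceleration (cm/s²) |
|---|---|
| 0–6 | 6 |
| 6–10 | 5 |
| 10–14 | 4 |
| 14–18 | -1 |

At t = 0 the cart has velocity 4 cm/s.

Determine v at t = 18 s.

Δv equals the area under the a-t graph; then v = v₀ + Δv.
0–6 s: 6 × 6 = 36 cm/s
6–10 s: 5 × 4 = 20 cm/s
10–14 s: 4 × 4 = 16 cm/s
14–18 s: -1 × 4 = -4 cm/s
Δv = 68 cm/s, so v(18) = 4 + (68) = 72 cm/s.

72 cm/s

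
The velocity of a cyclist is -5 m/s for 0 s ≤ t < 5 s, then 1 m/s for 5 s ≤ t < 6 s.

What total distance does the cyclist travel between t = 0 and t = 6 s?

26 m

Distance (not displacement) is the total path length: add the absolute areas under v-t.
0–5 s: |-5| × 5 = 25 m
5–6 s: |1| × 1 = 1 m
Total distance = 26 m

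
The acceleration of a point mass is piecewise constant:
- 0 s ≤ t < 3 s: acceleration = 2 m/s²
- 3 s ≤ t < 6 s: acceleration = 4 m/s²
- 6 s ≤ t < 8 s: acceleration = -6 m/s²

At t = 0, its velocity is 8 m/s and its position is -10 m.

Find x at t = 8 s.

On each constant-a segment, Δv = aΔt and Δx = v₀Δt + ½aΔt²; chain segment to segment.
0–3 s: v starts 8 m/s; Δx = 8·3 + ½·2·3² = 33 m; v ends 14 m/s.
3–6 s: v starts 14 m/s; Δx = 14·3 + ½·4·3² = 60 m; v ends 26 m/s.
6–8 s: v starts 26 m/s; Δx = 26·2 + ½·-6·2² = 40 m; v ends 14 m/s.
x(8) = -10 + Σ Δx = 123 m.

123 m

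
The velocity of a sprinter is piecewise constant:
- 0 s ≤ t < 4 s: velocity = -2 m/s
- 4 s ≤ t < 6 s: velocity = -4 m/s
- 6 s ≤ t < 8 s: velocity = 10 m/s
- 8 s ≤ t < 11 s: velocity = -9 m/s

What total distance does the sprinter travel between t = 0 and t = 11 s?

Distance (not displacement) is the total path length: add the absolute areas under v-t.
0–4 s: |-2| × 4 = 8 m
4–6 s: |-4| × 2 = 8 m
6–8 s: |10| × 2 = 20 m
8–11 s: |-9| × 3 = 27 m
Total distance = 63 m

63 m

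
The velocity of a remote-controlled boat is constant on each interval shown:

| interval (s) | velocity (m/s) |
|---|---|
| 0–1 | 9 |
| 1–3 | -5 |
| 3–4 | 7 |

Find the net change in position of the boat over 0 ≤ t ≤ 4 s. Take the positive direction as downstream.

Net displacement equals the area under the velocity-time graph (areas below the axis count negative).
0–1 s: 9 × 1 = 9 m
1–3 s: -5 × 2 = -10 m
3–4 s: 7 × 1 = 7 m
Net displacement = 6 m

6 m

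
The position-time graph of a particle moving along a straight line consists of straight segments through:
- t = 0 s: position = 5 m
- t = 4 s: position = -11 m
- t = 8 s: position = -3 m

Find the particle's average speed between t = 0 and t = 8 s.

Average speed = (total path length)/(elapsed time); on a piecewise-linear x-t graph the path length is Σ|Δx|.
0–4 s: |Δx| = |-11 − 5| = 16 m
4–8 s: |Δx| = |-3 − -11| = 8 m
Total path = 24 m; average speed = 24/8 = 3 m/s.

3 m/s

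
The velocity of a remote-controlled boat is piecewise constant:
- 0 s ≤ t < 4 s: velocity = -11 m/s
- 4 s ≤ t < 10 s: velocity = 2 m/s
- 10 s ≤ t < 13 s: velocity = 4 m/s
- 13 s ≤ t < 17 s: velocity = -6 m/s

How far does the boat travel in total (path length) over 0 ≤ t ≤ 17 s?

92 m

Distance (not displacement) is the total path length: add the absolute areas under v-t.
0–4 s: |-11| × 4 = 44 m
4–10 s: |2| × 6 = 12 m
10–13 s: |4| × 3 = 12 m
13–17 s: |-6| × 4 = 24 m
Total distance = 92 m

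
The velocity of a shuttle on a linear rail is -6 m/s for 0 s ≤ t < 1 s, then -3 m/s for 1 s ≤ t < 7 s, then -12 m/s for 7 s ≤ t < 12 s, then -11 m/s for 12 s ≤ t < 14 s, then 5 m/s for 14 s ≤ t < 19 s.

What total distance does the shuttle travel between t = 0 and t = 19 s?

131 m

Total distance travelled is ∫|v| dt — sum the magnitudes of each area piece.
0–1 s: |-6| × 1 = 6 m
1–7 s: |-3| × 6 = 18 m
7–12 s: |-12| × 5 = 60 m
12–14 s: |-11| × 2 = 22 m
14–19 s: |5| × 5 = 25 m
Total distance = 131 m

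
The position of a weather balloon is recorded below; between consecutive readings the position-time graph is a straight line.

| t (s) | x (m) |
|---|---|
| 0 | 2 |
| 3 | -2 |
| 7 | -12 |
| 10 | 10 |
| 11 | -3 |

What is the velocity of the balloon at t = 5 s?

Velocity is the slope of the x-t graph on 3–7 s: (-12 − -2)/(7 − 3) = -2.5 m/s.

-2.5 m/s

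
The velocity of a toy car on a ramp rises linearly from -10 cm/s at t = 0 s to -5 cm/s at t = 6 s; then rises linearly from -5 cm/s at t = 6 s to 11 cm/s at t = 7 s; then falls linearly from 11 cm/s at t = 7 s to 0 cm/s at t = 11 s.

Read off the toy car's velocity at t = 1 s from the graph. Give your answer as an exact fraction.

On 0–6 s the graph is linear from -10 to -5 cm/s: v(1) = -10 + (-5 − -10)·(1 − 0)/(6 − 0) = -55/6 cm/s.

-55/6 cm/s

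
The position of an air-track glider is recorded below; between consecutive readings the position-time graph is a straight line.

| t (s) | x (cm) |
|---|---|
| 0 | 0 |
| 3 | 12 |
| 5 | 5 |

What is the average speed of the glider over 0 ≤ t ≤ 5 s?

3.8 cm/s

Average speed = (total path length)/(elapsed time); on a piecewise-linear x-t graph the path length is Σ|Δx|.
0–3 s: |Δx| = |12 − 0| = 12 cm
3–5 s: |Δx| = |5 − 12| = 7 cm
Total path = 19 cm; average speed = 19/5 = 3.8 cm/s.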